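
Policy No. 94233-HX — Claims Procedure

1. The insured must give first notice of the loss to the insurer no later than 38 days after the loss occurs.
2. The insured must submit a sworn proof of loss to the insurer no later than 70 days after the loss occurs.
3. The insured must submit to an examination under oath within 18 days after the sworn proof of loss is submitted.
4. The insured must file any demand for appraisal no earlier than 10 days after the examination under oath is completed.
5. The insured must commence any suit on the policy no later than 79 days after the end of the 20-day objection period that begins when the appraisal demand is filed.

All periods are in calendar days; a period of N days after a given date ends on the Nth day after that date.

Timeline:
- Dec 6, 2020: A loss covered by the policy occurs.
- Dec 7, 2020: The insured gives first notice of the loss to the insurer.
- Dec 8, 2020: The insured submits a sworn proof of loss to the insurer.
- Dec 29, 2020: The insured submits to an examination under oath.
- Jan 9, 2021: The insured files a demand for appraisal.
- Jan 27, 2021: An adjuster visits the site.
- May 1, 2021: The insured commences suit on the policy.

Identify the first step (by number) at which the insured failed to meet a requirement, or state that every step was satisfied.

Step 3

(1) due by Dec 6, 2020 + 38 days = Jan 13, 2021; completed Dec 7, 2020, before the deadline.
(2) due by Dec 6, 2020 + 70 days = Feb 14, 2021; completed Dec 8, 2020, before the deadline.
(3) due by Dec 8, 2020 + 18 days = Dec 26, 2020; done Dec 29, 2020 — 3 days late.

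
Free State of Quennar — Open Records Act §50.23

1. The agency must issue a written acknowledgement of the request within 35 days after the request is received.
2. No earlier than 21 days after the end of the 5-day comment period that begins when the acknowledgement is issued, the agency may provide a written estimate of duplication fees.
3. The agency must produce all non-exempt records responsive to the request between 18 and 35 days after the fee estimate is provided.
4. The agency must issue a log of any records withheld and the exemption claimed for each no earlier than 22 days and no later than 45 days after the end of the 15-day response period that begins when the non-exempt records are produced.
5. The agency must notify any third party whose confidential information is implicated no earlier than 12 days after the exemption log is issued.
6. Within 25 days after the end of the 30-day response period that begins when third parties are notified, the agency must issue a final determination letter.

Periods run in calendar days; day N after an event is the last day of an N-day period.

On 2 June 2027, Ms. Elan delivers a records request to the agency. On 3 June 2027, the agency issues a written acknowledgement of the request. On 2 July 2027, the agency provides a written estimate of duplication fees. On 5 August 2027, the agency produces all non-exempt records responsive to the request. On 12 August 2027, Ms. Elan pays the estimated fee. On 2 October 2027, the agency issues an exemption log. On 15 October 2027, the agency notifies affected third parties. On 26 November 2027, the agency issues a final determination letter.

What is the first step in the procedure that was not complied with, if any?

None — every step was satisfied

(1) due by 2 June 2027 + 35 days = 7 July 2027; done 3 June 2027 — timely.
(2) permitted from 8 June 2027 + 21 days = 29 June 2027 onward; 2 July 2027 is on or after that date.
(3) the permitted window runs from 2 July 2027 + 18 = 20 July 2027 to 2 July 2027 + 35 = 6 August 2027; done 5 August 2027 — within the window.
(4) the permitted window runs from 20 August 2027 + 22 = 11 September 2027 to 20 August 2027 + 45 = 4 October 2027; 2 October 2027 falls inside that range.
(5) permitted from 2 October 2027 + 12 days = 14 October 2027 onward; done 15 October 2027, after the minimum wait.
(6) due by 14 November 2027 + 25 days = 9 December 2027; 26 November 2027 is within that limit.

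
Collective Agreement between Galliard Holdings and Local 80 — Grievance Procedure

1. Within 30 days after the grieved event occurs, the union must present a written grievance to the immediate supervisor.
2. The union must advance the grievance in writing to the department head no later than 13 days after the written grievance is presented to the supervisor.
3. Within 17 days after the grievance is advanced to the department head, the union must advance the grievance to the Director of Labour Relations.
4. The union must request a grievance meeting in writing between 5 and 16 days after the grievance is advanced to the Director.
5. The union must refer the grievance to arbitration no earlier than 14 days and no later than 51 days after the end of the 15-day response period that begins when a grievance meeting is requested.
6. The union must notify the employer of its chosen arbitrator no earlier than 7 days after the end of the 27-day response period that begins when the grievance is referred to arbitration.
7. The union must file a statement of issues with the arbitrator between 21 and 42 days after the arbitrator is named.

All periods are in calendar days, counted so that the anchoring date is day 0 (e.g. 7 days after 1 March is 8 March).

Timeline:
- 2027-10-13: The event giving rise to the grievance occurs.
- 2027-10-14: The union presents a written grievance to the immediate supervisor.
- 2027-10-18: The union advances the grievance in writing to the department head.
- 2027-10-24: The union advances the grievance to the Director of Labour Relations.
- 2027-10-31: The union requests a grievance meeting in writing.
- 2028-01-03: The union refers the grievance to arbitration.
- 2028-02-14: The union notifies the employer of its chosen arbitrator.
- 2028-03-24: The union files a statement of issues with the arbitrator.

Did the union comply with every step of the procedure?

Step 1 — counting 30 days from 2027-10-13 (when the grieved event occurs) gives a deadline of 2027-11-12; done 2027-10-14 — timely.
Step 2 — counting 13 days from 2027-10-14 (when the written grievance is presented to the supervisor) gives a deadline of 2027-10-27; 2027-10-18 is within that limit.
Step 3 — counting 17 days from 2027-10-18 (when the grievance is advanced to the department head) gives a deadline of 2027-11-04; 2027-10-24 is within that limit.
Step 4 — 5 and 16 days from 2027-10-24 (when the grievance is advanced to the Director) are 2027-10-29 and 2027-11-09 respectively; done 2027-10-31, which is between those dates.
Step 5 — 14 and 51 days from 2027-11-15 (end of the 15-day response period, which began when a grievance meeting is requested on 2027-10-31) are 2027-11-29 and 2028-01-05 respectively; done 2028-01-03, which is between those dates.
Step 6 — must wait 7 days from 2028-01-30 (end of the 27-day response period, which began when the grievance is referred to arbitration on 2028-01-03), so not before 2028-02-06; done 2028-02-14, after the minimum wait.
Step 7 — 21 and 42 days from 2028-02-14 (when the arbitrator is named) are 2028-03-06 and 2028-03-27 respectively; 2028-03-24 falls inside that range.

Yes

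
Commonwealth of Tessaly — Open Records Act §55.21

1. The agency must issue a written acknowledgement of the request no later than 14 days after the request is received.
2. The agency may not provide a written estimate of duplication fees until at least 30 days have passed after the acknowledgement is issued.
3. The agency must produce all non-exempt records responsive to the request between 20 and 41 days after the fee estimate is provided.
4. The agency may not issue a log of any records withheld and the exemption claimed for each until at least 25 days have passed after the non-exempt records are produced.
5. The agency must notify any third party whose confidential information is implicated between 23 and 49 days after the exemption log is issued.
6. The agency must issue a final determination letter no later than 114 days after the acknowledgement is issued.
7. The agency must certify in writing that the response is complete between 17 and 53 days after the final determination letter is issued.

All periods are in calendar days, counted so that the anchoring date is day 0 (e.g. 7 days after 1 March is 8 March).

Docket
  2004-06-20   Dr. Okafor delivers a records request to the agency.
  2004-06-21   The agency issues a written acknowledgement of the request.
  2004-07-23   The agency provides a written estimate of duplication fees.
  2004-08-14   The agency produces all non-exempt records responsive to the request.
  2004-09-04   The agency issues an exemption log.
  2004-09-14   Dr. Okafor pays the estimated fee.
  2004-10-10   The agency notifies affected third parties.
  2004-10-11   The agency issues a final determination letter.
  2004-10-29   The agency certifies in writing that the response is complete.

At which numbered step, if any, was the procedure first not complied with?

Step 1 — counting 14 days from 2004-06-20 (when the request is received) gives a deadline of 2004-07-04; completed 2004-06-21, before the deadline.
Step 2 — must wait 30 days from 2004-06-21 (when the acknowledgement is issued), so not before 2004-07-21; done 2004-07-23 — permitted.
Step 3 — 20 and 41 days from 2004-07-23 (when the fee estimate is provided) are 2004-08-12 and 2004-09-02 respectively; 2004-08-14 falls inside that range.
Step 4 — must wait 25 days from 2004-08-14 (when the non-exempt records are produced), so not before 2004-09-08; acted on 2004-09-04, 4 days prematurely.

Step 4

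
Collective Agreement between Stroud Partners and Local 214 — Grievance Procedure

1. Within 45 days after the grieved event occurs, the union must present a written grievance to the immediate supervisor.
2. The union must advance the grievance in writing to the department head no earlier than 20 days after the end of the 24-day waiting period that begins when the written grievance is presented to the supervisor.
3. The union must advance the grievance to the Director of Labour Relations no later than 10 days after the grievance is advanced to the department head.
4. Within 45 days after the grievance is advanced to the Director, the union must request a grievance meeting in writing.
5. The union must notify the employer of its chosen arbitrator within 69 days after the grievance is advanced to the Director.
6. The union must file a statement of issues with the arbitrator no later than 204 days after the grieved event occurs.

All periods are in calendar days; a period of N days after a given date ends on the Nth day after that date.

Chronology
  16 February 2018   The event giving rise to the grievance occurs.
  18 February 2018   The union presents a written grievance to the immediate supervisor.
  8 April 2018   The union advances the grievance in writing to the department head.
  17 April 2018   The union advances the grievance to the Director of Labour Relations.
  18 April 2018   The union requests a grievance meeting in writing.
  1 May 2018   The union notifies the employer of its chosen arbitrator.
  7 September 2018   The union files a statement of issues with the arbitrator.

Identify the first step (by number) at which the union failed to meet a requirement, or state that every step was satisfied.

None — every step was satisfied

Step 1 — counting 45 days from 16 February 2018 (when the grieved event occurs) gives a deadline of 2 April 2018; done 18 February 2018 — timely.
Step 2 — must wait 20 days from 14 March 2018 (end of the 24-day waiting period, which began when the written grievance is presented to the supervisor on 18 February 2018), so not before 3 April 2018; done 8 April 2018, after the minimum wait.
Step 3 — counting 10 days from 8 April 2018 (when the grievance is advanced to the department head) gives a deadline of 18 April 2018; 17 April 2018 is within that limit.
Step 4 — counting 45 days from 17 April 2018 (when the grievance is advanced to the Director) gives a deadline of 1 June 2018; completed 18 April 2018, before the deadline.
Step 5 — counting 69 days from 17 April 2018 (when the grievance is advanced to the Director) gives a deadline of 25 June 2018; 1 May 2018 is within that limit.
Step 6 — counting 204 days from 16 February 2018 (when the grieved event occurs) gives a deadline of 8 September 2018; done 7 September 2018 — timely.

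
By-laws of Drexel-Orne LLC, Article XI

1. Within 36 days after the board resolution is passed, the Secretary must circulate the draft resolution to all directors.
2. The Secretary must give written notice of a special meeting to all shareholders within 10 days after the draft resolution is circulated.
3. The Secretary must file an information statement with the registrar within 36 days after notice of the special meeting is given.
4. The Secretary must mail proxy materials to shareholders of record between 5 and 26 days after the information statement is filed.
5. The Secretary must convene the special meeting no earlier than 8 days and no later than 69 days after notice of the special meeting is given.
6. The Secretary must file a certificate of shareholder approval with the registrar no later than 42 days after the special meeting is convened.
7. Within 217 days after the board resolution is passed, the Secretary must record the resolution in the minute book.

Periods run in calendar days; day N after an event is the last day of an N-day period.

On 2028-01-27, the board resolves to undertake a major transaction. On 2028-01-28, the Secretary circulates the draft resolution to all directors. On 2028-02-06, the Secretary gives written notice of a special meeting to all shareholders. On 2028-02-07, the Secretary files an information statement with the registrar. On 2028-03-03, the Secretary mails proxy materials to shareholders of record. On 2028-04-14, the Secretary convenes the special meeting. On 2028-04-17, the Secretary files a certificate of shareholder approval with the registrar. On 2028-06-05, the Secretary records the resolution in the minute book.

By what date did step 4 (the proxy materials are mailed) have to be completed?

2028-03-04

Step 4 runs from 2028-02-07, when the information statement is filed. The window is 5–26 days after 2028-02-07; it closes on 2028-03-04.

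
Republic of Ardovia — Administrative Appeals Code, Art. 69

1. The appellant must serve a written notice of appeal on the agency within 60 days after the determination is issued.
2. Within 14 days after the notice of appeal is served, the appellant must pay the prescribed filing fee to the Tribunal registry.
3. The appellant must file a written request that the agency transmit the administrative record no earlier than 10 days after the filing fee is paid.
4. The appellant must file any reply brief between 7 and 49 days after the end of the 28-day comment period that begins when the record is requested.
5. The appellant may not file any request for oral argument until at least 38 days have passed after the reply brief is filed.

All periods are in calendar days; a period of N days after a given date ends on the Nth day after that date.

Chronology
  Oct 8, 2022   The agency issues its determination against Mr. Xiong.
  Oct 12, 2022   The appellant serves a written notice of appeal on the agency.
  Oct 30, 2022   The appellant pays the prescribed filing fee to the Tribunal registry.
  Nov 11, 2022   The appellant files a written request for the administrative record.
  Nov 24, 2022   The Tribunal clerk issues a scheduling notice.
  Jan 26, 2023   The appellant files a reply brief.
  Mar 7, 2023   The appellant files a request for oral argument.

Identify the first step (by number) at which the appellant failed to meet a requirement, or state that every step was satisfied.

Step 1: 60 days after Oct 8, 2022 (when the determination is issued) is Dec 7, 2022; Oct 12, 2022 is within that limit.
Step 2: 14 days after Oct 12, 2022 (when the notice of appeal is served) is Oct 26, 2022; done Oct 30, 2022 — 4 days late.
That is the first point of non-compliance.

Step 2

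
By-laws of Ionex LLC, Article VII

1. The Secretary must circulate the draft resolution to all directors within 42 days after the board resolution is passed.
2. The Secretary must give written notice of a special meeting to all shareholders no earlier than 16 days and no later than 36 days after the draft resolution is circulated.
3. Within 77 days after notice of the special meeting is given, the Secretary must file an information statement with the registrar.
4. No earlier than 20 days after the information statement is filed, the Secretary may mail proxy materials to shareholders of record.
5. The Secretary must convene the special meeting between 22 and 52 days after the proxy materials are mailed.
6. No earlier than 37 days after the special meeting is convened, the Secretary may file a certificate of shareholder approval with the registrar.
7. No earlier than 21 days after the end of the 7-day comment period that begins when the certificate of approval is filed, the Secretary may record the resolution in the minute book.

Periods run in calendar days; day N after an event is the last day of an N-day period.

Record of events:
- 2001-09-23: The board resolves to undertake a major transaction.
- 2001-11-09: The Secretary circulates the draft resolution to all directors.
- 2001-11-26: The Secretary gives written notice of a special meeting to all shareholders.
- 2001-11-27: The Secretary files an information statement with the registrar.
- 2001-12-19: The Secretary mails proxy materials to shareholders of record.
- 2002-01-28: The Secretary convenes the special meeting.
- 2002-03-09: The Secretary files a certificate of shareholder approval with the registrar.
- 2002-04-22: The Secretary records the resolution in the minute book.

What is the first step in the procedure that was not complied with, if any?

Step 1 — counting 42 days from 2001-09-23 (when the board resolution is passed) gives a deadline of 2001-11-04; not done until 2001-11-09, 5 days after the deadline.
No need to go further; step 1 was not satisfied.

Step 1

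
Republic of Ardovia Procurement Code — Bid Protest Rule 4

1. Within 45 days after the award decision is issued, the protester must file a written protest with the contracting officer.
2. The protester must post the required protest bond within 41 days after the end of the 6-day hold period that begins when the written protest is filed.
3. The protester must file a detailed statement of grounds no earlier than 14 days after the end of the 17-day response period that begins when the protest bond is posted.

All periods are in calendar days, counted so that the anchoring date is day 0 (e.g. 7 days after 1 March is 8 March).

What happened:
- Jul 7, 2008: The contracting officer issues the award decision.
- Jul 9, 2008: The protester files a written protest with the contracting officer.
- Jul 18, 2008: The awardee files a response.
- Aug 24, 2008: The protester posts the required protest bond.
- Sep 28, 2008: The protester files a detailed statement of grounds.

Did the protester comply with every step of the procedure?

Yes

(1) due by Jul 7, 2008 + 45 days = Aug 21, 2008; completed Jul 9, 2008, before the deadline.
(2) due by Jul 15, 2008 + 41 days = Aug 25, 2008; Aug 24, 2008 is within that limit.
(3) permitted from Sep 10, 2008 + 14 days = Sep 24, 2008 onward; Sep 28, 2008 is on or after that date.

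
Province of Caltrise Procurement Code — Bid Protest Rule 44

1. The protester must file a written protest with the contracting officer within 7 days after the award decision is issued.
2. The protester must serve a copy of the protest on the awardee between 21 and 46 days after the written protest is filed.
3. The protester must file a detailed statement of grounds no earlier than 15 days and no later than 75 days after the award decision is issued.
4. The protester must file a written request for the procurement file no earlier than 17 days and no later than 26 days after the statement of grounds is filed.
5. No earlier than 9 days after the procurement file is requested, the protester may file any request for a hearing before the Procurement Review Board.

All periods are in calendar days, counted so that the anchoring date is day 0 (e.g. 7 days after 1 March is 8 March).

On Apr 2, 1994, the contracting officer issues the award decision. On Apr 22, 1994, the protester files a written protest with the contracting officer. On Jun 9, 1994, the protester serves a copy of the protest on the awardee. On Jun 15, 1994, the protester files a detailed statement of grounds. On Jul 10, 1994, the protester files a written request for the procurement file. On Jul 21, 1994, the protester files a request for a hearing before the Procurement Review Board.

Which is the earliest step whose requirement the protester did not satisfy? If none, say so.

Step 1

Step 1 — counting 7 days from Apr 2, 1994 (when the award decision is issued) gives a deadline of Apr 9, 1994; not done until Apr 22, 1994, 13 days after the deadline.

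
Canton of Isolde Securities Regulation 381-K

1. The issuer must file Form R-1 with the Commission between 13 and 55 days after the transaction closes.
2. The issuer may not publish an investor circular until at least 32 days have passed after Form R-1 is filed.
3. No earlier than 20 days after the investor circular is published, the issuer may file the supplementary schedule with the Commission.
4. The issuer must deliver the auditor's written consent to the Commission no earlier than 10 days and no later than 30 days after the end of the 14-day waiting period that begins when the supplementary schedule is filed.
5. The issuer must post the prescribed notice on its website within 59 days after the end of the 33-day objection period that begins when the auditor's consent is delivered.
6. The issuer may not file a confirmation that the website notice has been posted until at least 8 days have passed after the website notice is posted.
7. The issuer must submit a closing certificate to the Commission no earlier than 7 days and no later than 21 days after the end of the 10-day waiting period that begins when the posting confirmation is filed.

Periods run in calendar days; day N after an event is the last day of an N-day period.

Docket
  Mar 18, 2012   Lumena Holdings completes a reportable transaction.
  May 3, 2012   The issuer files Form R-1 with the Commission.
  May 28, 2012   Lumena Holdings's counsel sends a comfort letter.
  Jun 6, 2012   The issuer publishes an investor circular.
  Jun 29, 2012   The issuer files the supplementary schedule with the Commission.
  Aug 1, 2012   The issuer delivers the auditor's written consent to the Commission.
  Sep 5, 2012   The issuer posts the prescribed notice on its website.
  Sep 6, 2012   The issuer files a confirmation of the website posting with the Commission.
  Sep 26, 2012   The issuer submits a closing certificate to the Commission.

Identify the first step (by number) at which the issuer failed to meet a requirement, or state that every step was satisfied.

Step 1 — 13 and 55 days from Mar 18, 2012 (when the transaction closes) are Mar 31, 2012 and May 12, 2012 respectively; done May 3, 2012 — within the window.
Step 2 — must wait 32 days from May 3, 2012 (when Form R-1 is filed), so not before Jun 4, 2012; done Jun 6, 2012, after the minimum wait.
Step 3 — must wait 20 days from Jun 6, 2012 (when the investor circular is published), so not before Jun 26, 2012; Jun 29, 2012 is on or after that date.
Step 4 — 10 and 30 days from Jul 13, 2012 (end of the 14-day waiting period, which began when the supplementary schedule is filed on Jun 29, 2012) are Jul 23, 2012 and Aug 12, 2012 respectively; done Aug 1, 2012 — within the window.
Step 5 — counting 59 days from Sep 3, 2012 (end of the 33-day objection period, which began when the auditor's consent is delivered on Aug 1, 2012) gives a deadline of Nov 1, 2012; completed Sep 5, 2012, before the deadline.
Step 6 — must wait 8 days from Sep 5, 2012 (when the website notice is posted), so not before Sep 13, 2012; Sep 6, 2012 is 7 days before the earliest permitted date.
The analysis stops there.

Step 6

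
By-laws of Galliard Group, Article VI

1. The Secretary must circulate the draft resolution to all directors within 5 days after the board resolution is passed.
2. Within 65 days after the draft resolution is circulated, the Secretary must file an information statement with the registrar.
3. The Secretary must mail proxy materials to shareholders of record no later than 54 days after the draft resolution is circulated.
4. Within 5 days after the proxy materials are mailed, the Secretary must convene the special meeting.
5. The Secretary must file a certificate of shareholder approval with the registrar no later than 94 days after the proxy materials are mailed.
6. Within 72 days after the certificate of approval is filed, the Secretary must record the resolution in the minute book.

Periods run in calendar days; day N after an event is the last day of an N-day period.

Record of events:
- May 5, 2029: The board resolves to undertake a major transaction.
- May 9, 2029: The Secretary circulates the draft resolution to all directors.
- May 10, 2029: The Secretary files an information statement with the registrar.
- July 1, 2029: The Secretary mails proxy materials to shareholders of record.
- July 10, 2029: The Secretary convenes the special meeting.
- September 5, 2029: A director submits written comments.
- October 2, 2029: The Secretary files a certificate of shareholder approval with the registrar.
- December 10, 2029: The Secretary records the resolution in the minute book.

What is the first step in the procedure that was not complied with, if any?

Step 4

Step 1 — counting 5 days from May 5, 2029 (when the board resolution is passed) gives a deadline of May 10, 2029; done May 9, 2029 — timely.
Step 2 — counting 65 days from May 9, 2029 (when the draft resolution is circulated) gives a deadline of July 13, 2029; done May 10, 2029 — timely.
Step 3 — counting 54 days from May 9, 2029 (when the draft resolution is circulated) gives a deadline of July 2, 2029; completed July 1, 2029, before the deadline.
Step 4 — counting 5 days from July 1, 2029 (when the proxy materials are mailed) gives a deadline of July 6, 2029; done July 10, 2029 — 4 days late.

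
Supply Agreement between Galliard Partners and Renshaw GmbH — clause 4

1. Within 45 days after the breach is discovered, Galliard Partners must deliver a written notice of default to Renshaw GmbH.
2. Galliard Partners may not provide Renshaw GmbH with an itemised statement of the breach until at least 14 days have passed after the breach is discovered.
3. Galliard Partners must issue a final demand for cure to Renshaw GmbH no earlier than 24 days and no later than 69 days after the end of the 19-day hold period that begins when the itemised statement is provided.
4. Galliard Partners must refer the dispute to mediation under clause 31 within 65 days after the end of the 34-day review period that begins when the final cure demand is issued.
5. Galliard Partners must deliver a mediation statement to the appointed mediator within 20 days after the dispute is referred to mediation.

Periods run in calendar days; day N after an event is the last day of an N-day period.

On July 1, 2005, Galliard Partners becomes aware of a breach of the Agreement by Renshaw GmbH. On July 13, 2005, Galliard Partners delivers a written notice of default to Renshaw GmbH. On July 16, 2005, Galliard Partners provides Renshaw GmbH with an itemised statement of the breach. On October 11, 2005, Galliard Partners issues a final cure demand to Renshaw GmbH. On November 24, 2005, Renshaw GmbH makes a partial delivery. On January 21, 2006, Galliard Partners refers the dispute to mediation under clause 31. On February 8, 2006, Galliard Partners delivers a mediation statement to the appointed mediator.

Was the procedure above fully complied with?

(1) due by July 1, 2005 + 45 days = August 15, 2005; July 13, 2005 is within that limit.
(2) permitted from July 1, 2005 + 14 days = July 15, 2005 onward; July 16, 2005 is on or after that date.
(3) the permitted window runs from August 4, 2005 + 24 = August 28, 2005 to August 4, 2005 + 69 = October 12, 2005; done October 11, 2005 — within the window.
(4) due by November 14, 2005 + 65 days = January 18, 2006; done January 21, 2006 — 3 days late.

No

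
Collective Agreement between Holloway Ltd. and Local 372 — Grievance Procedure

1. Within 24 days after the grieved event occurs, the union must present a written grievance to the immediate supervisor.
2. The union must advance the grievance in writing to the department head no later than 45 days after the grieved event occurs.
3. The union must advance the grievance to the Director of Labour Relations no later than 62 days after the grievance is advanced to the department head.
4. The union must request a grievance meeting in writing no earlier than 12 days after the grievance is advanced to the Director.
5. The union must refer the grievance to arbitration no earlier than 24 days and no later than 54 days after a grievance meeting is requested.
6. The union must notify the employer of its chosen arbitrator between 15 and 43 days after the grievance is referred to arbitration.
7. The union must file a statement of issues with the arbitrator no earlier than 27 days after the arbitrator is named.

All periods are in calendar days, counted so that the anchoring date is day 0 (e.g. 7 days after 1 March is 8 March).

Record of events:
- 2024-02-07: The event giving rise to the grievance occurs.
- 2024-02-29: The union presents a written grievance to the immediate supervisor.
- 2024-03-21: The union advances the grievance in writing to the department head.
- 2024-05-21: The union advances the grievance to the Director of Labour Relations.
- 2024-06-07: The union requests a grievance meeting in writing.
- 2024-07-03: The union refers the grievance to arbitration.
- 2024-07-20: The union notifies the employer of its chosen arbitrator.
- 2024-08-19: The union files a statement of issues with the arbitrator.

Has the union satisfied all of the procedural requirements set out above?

Step 1: 24 days after 2024-02-07 (when the grieved event occurs) is 2024-03-02; done 2024-02-29 — timely.
Step 2: 45 days after 2024-02-07 (when the grieved event occurs) is 2024-03-23; completed 2024-03-21, before the deadline.
Step 3: 62 days after 2024-03-21 (when the grievance is advanced to the department head) is 2024-05-22; done 2024-05-21 — timely.
Step 4: the earliest permitted date is 12 days after 2024-05-21 (when the grievance is advanced to the Director), i.e. 2024-06-02; 2024-06-07 is on or after that date.
Step 5: the window is 24–54 days after 2024-06-07 (when a grievance meeting is requested), so 2024-07-01 through 2024-07-31; done 2024-07-03 — within the window.
Step 6: the window is 15–43 days after 2024-07-03 (when the grievance is referred to arbitration), so 2024-07-18 through 2024-08-15; done 2024-07-20, which is between those dates.
Step 7: the earliest permitted date is 27 days after 2024-07-20 (when the arbitrator is named), i.e. 2024-08-16; 2024-08-19 is on or after that date.

Yes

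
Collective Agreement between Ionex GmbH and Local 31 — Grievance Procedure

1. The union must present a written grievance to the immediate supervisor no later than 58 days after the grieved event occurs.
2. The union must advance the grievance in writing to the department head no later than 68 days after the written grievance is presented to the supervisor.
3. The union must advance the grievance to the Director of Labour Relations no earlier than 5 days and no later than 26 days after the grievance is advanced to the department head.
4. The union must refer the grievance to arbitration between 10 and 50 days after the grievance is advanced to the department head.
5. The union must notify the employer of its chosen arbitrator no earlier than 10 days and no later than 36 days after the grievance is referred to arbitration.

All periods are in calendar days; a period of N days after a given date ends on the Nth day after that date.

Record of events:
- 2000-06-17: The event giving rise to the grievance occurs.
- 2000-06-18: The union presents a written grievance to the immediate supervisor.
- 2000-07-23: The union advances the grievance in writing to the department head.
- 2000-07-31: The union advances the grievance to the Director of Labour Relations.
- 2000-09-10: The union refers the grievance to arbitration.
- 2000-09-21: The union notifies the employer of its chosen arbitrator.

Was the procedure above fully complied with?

Step 1: 58 days after 2000-06-17 (when the grieved event occurs) is 2000-08-14; done 2000-06-18 — timely.
Step 2: 68 days after 2000-06-18 (when the written grievance is presented to the supervisor) is 2000-08-25; 2000-07-23 is within that limit.
Step 3: the window is 5–26 days after 2000-07-23 (when the grievance is advanced to the department head), so 2000-07-28 through 2000-08-18; done 2000-07-31 — within the window.
Step 4: the window is 10–50 days after 2000-07-23 (when the grievance is advanced to the department head), so 2000-08-02 through 2000-09-11; 2000-09-10 falls inside that range.
Step 5: the window is 10–36 days after 2000-09-10 (when the grievance is referred to arbitration), so 2000-09-20 through 2000-10-16; done 2000-09-21, which is between those dates.

Yes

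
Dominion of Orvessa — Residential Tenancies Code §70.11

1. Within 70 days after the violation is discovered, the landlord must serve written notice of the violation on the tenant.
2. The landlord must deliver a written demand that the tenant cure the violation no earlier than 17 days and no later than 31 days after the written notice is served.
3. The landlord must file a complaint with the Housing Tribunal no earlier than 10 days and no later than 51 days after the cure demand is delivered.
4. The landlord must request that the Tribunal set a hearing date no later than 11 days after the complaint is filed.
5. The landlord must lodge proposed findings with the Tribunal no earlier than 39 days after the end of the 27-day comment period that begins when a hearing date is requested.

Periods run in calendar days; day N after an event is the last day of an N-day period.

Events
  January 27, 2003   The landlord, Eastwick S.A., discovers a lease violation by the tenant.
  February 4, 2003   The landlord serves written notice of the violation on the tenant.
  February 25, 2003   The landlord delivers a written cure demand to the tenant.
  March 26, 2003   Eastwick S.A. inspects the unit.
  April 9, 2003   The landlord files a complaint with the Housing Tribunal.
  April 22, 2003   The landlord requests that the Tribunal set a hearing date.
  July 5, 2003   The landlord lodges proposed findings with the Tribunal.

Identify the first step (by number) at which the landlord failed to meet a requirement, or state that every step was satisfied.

(1) due by January 27, 2003 + 70 days = April 7, 2003; completed February 4, 2003, before the deadline.
(2) the permitted window runs from February 4, 2003 + 17 = February 21, 2003 to February 4, 2003 + 31 = March 7, 2003; done February 25, 2003 — within the window.
(3) the permitted window runs from February 25, 2003 + 10 = March 7, 2003 to February 25, 2003 + 51 = April 17, 2003; done April 9, 2003, which is between those dates.
(4) due by April 9, 2003 + 11 days = April 20, 2003; done April 22, 2003 — 2 days late.

Step 4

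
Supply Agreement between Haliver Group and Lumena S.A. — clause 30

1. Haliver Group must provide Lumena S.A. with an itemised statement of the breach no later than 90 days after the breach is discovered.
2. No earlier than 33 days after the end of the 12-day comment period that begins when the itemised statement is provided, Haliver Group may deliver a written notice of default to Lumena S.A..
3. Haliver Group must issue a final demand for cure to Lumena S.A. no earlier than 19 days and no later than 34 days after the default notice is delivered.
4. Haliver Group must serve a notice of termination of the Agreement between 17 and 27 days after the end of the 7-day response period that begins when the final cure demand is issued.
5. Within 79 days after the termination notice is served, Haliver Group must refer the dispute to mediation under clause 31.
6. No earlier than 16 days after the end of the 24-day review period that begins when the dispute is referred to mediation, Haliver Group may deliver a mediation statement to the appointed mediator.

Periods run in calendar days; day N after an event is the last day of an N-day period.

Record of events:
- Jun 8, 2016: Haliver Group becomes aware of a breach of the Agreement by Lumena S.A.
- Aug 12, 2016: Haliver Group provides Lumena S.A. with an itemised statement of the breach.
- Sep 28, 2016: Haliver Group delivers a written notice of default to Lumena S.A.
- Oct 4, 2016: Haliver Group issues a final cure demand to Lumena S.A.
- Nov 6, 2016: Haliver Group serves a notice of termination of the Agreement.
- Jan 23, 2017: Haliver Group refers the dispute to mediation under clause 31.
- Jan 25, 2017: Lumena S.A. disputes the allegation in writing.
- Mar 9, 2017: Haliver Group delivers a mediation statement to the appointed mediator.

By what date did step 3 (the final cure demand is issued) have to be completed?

Nov 1, 2016

Step 3 runs from Sep 28, 2016, when the default notice is delivered. The window is 19–34 days after Sep 28, 2016; it closes on Nov 1, 2016.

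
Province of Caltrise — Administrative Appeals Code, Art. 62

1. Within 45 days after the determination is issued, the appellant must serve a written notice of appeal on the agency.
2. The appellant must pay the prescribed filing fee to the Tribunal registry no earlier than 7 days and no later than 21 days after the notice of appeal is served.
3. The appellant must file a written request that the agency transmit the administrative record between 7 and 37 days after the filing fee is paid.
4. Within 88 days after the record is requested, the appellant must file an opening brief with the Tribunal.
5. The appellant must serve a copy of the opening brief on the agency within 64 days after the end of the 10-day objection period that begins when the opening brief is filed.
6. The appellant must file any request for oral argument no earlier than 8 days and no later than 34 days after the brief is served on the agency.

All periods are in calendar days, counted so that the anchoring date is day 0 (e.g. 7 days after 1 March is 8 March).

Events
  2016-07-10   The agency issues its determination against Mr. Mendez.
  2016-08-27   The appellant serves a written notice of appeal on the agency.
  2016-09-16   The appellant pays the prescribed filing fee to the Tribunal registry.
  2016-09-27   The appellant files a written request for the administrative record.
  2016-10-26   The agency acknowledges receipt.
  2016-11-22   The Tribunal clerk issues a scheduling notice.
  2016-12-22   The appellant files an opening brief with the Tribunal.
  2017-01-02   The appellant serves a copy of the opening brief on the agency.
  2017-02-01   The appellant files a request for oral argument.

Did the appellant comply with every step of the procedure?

Step 1 — counting 45 days from 2016-07-10 (when the determination is issued) gives a deadline of 2016-08-24; not done until 2016-08-27, 3 days after the deadline.
The analysis stops there.

No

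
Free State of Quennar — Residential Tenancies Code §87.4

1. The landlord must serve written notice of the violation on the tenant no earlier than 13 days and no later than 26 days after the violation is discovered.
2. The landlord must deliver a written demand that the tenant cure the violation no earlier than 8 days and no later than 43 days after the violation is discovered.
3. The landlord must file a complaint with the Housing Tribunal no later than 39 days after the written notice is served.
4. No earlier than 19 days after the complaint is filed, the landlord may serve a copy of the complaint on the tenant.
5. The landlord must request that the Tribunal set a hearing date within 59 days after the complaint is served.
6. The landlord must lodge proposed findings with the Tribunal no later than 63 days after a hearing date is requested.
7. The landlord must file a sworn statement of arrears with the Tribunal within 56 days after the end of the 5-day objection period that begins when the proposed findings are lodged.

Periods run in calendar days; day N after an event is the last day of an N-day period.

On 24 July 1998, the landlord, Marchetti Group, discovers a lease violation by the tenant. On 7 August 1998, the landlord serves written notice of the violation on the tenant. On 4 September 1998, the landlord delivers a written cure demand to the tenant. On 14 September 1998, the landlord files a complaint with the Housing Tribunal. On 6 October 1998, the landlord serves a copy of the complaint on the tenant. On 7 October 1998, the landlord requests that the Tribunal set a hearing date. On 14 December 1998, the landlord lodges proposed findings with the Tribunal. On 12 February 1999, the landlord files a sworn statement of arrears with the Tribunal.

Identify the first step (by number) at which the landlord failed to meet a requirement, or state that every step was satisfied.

Step 6

(1) the permitted window runs from 24 July 1998 + 13 = 6 August 1998 to 24 July 1998 + 26 = 19 August 1998; 7 August 1998 falls inside that range.
(2) the permitted window runs from 24 July 1998 + 8 = 1 August 1998 to 24 July 1998 + 43 = 5 September 1998; 4 September 1998 falls inside that range.
(3) due by 7 August 1998 + 39 days = 15 September 1998; completed 14 September 1998, before the deadline.
(4) permitted from 14 September 1998 + 19 days = 3 October 1998 onward; done 6 October 1998, after the minimum wait.
(5) due by 6 October 1998 + 59 days = 4 December 1998; completed 7 October 1998, before the deadline.
(6) due by 7 October 1998 + 63 days = 9 December 1998; 14 December 1998 misses that deadline by 5 days.
That is the first point of non-compliance.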